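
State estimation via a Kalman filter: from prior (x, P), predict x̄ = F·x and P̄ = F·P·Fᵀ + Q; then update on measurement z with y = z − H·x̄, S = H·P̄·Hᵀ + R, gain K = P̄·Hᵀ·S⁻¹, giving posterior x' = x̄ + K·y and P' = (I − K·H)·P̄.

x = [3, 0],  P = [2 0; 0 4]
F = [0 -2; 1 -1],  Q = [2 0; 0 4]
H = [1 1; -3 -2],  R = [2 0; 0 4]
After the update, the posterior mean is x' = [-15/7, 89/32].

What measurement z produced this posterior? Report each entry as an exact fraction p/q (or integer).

z = [2, 2]

x̄ = F·x = [0, 3]
P̄ = F·P·Fᵀ + Q = [18 8; 8 10]
S = H·P̄·Hᵀ + R = [46 -114; -114 302]
K = P̄·Hᵀ·S⁻¹ = [-1/7 -2/7; 15/32 1/32]
x' − x̄ = [-15/7, -7/32] = K·y
y = (KᵀK)⁻¹·Kᵀ·(x' − x̄) = [-1, 8]
z = y + H·x̄ = [-1, 8] + [3, -6] = [2, 2]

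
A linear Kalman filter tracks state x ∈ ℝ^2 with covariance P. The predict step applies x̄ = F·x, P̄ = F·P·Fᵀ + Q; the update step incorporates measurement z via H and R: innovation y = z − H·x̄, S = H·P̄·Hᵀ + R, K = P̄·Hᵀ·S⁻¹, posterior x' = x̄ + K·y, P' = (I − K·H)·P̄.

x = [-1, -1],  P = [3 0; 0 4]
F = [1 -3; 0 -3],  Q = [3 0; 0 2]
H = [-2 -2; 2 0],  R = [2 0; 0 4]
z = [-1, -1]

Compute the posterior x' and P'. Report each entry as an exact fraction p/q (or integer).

x̄ = F·x = [2, 3]
P̄ = F·P·Fᵀ + Q = [42 36; 36 38]
y = z − H·x̄ = [9, -5]
S = H·P̄·Hᵀ + R = [610 -312; -312 172]
K = P̄·Hᵀ·S⁻¹ = [-78/947 321/947; -374/947 -282/947]
x' = x̄ + K·y = [-413/947, 885/947]
P' = (I − K·H)·P̄ = [642/947 -564/947; -564/947 938/947]

x' = [-413/947, 885/947]
P' = [642/947 -564/947; -564/947 938/947]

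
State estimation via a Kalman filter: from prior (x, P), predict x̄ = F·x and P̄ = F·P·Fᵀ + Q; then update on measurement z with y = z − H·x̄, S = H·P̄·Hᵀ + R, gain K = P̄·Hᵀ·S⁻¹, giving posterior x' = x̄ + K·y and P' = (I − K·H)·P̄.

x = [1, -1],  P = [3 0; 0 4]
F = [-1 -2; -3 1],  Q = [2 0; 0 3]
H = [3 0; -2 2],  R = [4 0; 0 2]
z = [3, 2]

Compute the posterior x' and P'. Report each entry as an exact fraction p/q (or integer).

x̄ = F·x = [1, -4]
P̄ = F·P·Fᵀ + Q = [21 1; 1 34]
y = z − H·x̄ = [0, 12]
S = H·P̄·Hᵀ + R = [193 -120; -120 214]
K = P̄·Hᵀ·S⁻¹ = [4341/13451 -80/13451; 4281/13451 6549/13451]
x' = x̄ + K·y = [12491/13451, 24784/13451]
P' = (I − K·H)·P̄ = [5788/13451 5708/13451; 5708/13451 12257/13451]

x' = [12491/13451, 24784/13451]
P' = [5788/13451 5708/13451; 5708/13451 12257/13451]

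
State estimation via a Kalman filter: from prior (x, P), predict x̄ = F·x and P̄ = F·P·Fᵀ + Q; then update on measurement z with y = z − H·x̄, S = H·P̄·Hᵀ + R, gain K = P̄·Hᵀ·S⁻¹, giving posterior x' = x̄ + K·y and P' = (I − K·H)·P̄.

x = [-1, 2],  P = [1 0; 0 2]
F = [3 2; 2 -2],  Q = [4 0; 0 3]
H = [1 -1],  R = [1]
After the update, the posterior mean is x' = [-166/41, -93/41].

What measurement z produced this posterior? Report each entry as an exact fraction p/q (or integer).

z = [-2]

x̄ = F·x = [1, -6]
P̄ = F·P·Fᵀ + Q = [21 -2; -2 15]
S = H·P̄·Hᵀ + R = [41]
K = P̄·Hᵀ·S⁻¹ = [23/41; -17/41]
x' − x̄ = [-207/41, 153/41] = K·y
y = (KᵀK)⁻¹·Kᵀ·(x' − x̄) = [-9]
z = y + H·x̄ = [-9] + [7] = [-2]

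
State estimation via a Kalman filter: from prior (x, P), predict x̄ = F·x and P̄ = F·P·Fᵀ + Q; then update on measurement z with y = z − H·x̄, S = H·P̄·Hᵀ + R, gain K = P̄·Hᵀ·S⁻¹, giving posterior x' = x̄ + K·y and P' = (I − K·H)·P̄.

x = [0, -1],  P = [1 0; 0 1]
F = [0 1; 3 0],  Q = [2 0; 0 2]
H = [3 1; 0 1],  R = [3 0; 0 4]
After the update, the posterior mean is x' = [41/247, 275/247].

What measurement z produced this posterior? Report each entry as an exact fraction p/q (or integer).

z = [2, 1]

x̄ = F·x = [-1, 0]
P̄ = F·P·Fᵀ + Q = [3 0; 0 11]
S = H·P̄·Hᵀ + R = [41 11; 11 15]
K = P̄·Hᵀ·S⁻¹ = [135/494 -99/494; 22/247 165/247]
x' − x̄ = [288/247, 275/247] = K·y
y = (KᵀK)⁻¹·Kᵀ·(x' − x̄) = [5, 1]
z = y + H·x̄ = [5, 1] + [-3, 0] = [2, 1]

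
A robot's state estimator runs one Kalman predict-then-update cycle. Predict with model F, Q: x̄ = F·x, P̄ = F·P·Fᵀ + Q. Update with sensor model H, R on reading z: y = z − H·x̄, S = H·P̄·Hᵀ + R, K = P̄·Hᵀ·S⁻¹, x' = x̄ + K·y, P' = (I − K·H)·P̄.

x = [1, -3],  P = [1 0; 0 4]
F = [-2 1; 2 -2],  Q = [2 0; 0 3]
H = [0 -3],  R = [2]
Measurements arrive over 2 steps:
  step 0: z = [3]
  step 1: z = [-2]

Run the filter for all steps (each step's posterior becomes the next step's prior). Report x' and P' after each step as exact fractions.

step 0: x' = [-73/209, -191/209], P' = [794/209 -24/209; -24/209 46/209]
step 1: x' = [6015/38029, 25546/38029], P' = [178472/38029 -6824/38029; -6824/38029 8358/38029]

step 0: x̄ = F·x = [-5, 8]
step 0: P̄ = F·P·Fᵀ + Q = [10 -12; -12 23]
step 0: y = z − H·x̄ = [27]
step 0: S = H·P̄·Hᵀ + R = [209]
step 0: K = P̄·Hᵀ·S⁻¹ = [36/209; -69/209]
step 0: x' = x̄ + K·y = [-73/209, -191/209]
step 0: P' = (I − K·H)·P̄ = [794/209 -24/209; -24/209 46/209]
step 1: x̄ = F·x = [-45/209, 236/209]
step 1: P̄ = F·P·Fᵀ + Q = [3736/209 -3412/209; -3412/209 4179/209]
step 1: y = z − H·x̄ = [290/209]
step 1: S = H·P̄·Hᵀ + R = [38029/209]
step 1: K = P̄·Hᵀ·S⁻¹ = [10236/38029; -12537/38029]
step 1: x' = x̄ + K·y = [6015/38029, 25546/38029]
step 1: P' = (I − K·H)·P̄ = [178472/38029 -6824/38029; -6824/38029 8358/38029]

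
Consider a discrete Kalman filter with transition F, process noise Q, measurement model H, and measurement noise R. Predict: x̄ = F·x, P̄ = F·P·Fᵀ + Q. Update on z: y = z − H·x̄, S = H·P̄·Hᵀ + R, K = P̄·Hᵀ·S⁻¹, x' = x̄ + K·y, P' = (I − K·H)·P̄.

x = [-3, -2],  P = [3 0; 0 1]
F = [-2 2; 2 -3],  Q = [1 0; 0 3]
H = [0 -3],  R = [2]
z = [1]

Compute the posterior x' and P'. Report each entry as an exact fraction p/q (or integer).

x̄ = F·x = [2, 0]
P̄ = F·P·Fᵀ + Q = [17 -18; -18 24]
y = z − H·x̄ = [1]
S = H·P̄·Hᵀ + R = [218]
K = P̄·Hᵀ·S⁻¹ = [27/109; -36/109]
x' = x̄ + K·y = [245/109, -36/109]
P' = (I − K·H)·P̄ = [395/109 -18/109; -18/109 24/109]

x' = [245/109, -36/109]
P' = [395/109 -18/109; -18/109 24/109]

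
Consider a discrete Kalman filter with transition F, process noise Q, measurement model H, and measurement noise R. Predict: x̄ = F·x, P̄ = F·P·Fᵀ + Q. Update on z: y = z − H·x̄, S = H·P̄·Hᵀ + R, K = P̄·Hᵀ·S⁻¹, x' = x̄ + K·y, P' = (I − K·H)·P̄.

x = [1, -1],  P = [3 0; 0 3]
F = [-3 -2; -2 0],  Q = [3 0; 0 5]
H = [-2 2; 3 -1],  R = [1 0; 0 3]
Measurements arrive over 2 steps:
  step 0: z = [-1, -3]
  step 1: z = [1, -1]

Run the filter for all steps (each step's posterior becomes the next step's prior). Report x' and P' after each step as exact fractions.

step 0: x̄ = F·x = [-1, -2]
step 0: P̄ = F·P·Fᵀ + Q = [42 18; 18 17]
step 0: y = z − H·x̄ = [1, -2]
step 0: S = H·P̄·Hᵀ + R = [93 -142; -142 290]
step 0: K = P̄·Hᵀ·S⁻¹ = [708/3403 1614/3403; 57/83 77/166]
step 0: x' = x̄ + K·y = [-5923/3403, -186/83]
step 0: P' = (I − K·H)·P̄ = [2598/3403 72/83; 72/83 201/166]
step 1: x̄ = F·x = [33021/3403, 11846/3403]
step 1: P̄ = F·P·Fᵀ + Q = [85497/3403 27396/3403; 27396/3403 27407/3403]
step 1: y = z − H·x̄ = [45753/3403, -90620/3403]
step 1: S = H·P̄·Hᵀ + R = [235851/3403 -348628/3403; -348628/3403 642713/3403]
step 1: K = P̄·Hᵀ·S⁻¹ = [1523478/8828393 567609/1261199; 5616318/8828393 542707/1261199]
step 1: x' = x̄ + K·y = [343509/8828393, 5078984/8828393]
step 1: P' = (I − K·H)·P̄ = [6340764/8828393 7102503/8828393; 7102503/8828393 9910662/8828393]

step 0: x' = [-5923/3403, -186/83], P' = [2598/3403 72/83; 72/83 201/166]
step 1: x' = [343509/8828393, 5078984/8828393], P' = [6340764/8828393 7102503/8828393; 7102503/8828393 9910662/8828393]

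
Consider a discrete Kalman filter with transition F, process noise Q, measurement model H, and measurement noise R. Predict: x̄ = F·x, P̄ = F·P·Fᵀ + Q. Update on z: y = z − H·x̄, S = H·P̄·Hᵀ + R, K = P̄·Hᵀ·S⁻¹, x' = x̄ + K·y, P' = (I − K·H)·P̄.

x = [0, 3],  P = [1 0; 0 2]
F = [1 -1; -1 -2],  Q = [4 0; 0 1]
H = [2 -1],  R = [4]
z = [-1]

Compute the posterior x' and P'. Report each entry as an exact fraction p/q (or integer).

x̄ = F·x = [-3, -6]
P̄ = F·P·Fᵀ + Q = [7 3; 3 10]
y = z − H·x̄ = [-1]
S = H·P̄·Hᵀ + R = [30]
K = P̄·Hᵀ·S⁻¹ = [11/30; -2/15]
x' = x̄ + K·y = [-101/30, -88/15]
P' = (I − K·H)·P̄ = [89/30 67/15; 67/15 142/15]

x' = [-101/30, -88/15]
P' = [89/30 67/15; 67/15 142/15]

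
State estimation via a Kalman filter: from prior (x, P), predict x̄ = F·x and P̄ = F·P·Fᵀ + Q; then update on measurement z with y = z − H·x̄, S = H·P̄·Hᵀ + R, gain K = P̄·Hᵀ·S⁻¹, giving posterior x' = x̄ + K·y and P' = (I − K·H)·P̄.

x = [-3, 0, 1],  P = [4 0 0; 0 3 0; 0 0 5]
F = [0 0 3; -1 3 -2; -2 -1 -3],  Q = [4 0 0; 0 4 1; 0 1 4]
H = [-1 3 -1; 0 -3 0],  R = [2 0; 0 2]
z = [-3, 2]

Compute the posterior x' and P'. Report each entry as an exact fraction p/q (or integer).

x̄ = F·x = [3, 1, 3]
P̄ = F·P·Fᵀ + Q = [49 -30 -45; -30 55 30; -45 30 68]
y = z − H·x̄ = [0, 5]
S = H·P̄·Hᵀ + R = [524 -495; -495 497]
K = P̄·Hᵀ·S⁻¹ = [-2168/15403 630/15403; 330/15403 -4785/15403; -11251/15403 -13995/15403]
x' = x̄ + K·y = [49359/15403, -8522/15403, -23766/15403]
P' = (I − K·H)·P̄ = [494255/15403 -420/15403 -491179/15403; -420/15403 3190/15403 9330/15403; -491179/15403 9330/15403 541671/15403]

x' = [49359/15403, -8522/15403, -23766/15403]
P' = [494255/15403 -420/15403 -491179/15403; -420/15403 3190/15403 9330/15403; -491179/15403 9330/15403 541671/15403]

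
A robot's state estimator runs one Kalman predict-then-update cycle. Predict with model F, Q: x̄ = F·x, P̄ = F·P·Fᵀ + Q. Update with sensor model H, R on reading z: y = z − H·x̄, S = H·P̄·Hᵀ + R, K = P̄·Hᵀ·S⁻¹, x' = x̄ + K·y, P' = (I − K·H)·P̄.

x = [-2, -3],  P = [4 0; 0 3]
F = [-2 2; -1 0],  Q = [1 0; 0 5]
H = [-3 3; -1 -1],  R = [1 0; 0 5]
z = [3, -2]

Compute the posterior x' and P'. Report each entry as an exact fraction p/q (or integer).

x' = [4357/8141, 1805/1163]
P' = [9207/8141 1244/1163; 1244/1163 1301/1163]

x̄ = F·x = [-2, 2]
P̄ = F·P·Fᵀ + Q = [29 8; 8 9]
y = z − H·x̄ = [-9, -2]
S = H·P̄·Hᵀ + R = [199 60; 60 59]
K = P̄·Hᵀ·S⁻¹ = [-1497/8141 -3583/8141; 171/1163 -509/1163]
x' = x̄ + K·y = [4357/8141, 1805/1163]
P' = (I − K·H)·P̄ = [9207/8141 1244/1163; 1244/1163 1301/1163]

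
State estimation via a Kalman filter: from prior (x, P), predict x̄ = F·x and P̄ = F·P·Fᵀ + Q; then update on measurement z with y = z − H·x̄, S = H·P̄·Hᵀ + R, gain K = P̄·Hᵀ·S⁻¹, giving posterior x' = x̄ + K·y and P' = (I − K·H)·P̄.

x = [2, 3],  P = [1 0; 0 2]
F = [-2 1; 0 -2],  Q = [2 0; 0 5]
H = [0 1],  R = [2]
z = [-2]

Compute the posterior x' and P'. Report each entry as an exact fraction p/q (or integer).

x̄ = F·x = [-1, -6]
P̄ = F·P·Fᵀ + Q = [8 -4; -4 13]
y = z − H·x̄ = [4]
S = H·P̄·Hᵀ + R = [15]
K = P̄·Hᵀ·S⁻¹ = [-4/15; 13/15]
x' = x̄ + K·y = [-31/15, -38/15]
P' = (I − K·H)·P̄ = [104/15 -8/15; -8/15 26/15]

x' = [-31/15, -38/15]
P' = [104/15 -8/15; -8/15 26/15]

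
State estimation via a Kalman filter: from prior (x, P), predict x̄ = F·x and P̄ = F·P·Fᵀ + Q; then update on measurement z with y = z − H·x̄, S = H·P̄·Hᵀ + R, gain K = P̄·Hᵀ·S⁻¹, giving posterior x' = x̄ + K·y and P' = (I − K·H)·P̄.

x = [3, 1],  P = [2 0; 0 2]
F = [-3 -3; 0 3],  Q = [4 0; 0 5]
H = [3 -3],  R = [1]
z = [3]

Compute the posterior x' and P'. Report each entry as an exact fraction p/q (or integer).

x' = [-588/223, -807/223]
P' = [1351/223 2673/446; 2673/446 5387/892]

x̄ = F·x = [-12, 3]
P̄ = F·P·Fᵀ + Q = [40 -18; -18 23]
y = z − H·x̄ = [48]
S = H·P̄·Hᵀ + R = [892]
K = P̄·Hᵀ·S⁻¹ = [87/446; -123/892]
x' = x̄ + K·y = [-588/223, -807/223]
P' = (I − K·H)·P̄ = [1351/223 2673/446; 2673/446 5387/892]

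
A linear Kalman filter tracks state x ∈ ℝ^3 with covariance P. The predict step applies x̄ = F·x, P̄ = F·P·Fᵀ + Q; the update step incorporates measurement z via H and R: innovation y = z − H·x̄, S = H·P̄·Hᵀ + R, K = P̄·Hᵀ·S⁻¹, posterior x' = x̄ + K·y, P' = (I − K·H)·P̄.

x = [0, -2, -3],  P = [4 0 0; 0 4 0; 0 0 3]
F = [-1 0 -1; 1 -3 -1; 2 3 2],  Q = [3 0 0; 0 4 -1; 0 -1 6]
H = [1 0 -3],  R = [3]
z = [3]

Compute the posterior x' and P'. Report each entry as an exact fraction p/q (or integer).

x̄ = F·x = [3, 9, -12]
P̄ = F·P·Fᵀ + Q = [10 -1 -14; -1 47 -35; -14 -35 70]
y = z − H·x̄ = [-36]
S = H·P̄·Hᵀ + R = [727]
K = P̄·Hᵀ·S⁻¹ = [52/727; 104/727; -224/727]
x' = x̄ + K·y = [309/727, 2799/727, -660/727]
P' = (I − K·H)·P̄ = [4566/727 -6135/727 1470/727; -6135/727 23353/727 -2149/727; 1470/727 -2149/727 714/727]

x' = [309/727, 2799/727, -660/727]
P' = [4566/727 -6135/727 1470/727; -6135/727 23353/727 -2149/727; 1470/727 -2149/727 714/727]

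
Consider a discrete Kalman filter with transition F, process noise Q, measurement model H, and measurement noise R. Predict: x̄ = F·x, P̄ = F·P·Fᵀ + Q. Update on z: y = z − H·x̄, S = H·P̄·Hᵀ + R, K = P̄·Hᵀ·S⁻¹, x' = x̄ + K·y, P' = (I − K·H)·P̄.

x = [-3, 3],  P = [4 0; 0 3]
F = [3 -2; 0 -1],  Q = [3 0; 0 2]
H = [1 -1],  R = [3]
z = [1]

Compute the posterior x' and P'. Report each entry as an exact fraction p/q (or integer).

x̄ = F·x = [-15, -3]
P̄ = F·P·Fᵀ + Q = [51 6; 6 5]
y = z − H·x̄ = [13]
S = H·P̄·Hᵀ + R = [47]
K = P̄·Hᵀ·S⁻¹ = [45/47; 1/47]
x' = x̄ + K·y = [-120/47, -128/47]
P' = (I − K·H)·P̄ = [372/47 237/47; 237/47 234/47]

x' = [-120/47, -128/47]
P' = [372/47 237/47; 237/47 234/47]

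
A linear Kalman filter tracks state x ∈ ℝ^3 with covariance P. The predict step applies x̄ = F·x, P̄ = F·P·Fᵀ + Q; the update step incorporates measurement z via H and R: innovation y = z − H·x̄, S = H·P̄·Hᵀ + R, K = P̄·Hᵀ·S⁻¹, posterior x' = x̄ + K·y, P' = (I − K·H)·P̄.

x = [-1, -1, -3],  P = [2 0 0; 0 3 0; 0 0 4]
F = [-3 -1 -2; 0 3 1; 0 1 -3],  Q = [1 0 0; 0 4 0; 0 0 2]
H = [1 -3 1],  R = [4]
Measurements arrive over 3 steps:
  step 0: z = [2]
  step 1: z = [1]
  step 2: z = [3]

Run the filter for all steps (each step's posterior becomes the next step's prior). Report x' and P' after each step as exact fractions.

step 0: x' = [93/28, 89/56, 1033/280], P' = [459/28 423/56 395/56; 423/56 795/112 1439/112; 395/56 1439/112 17919/560]
step 1: x' = [-11442147/3029591, -4220998/3029591, 1686032/3029591], P' = [154317874/3029591 14370644/3029591 -107853426/3029591; 14370644/3029591 6231866/3029591 2145946/3029591; -107853426/3029591 2145946/3029591 116511128/3029591]
step 2: x' = [53315245335/5388693169, -2888757202/5388693169, -45616483858/5388693169], P' = [1077554611214/5388693169 59479105844/5388693169 -896863427942/5388693169; 59479105844/5388693169 12540702042/5388693169 -25910184654/5388693169; -896863427942/5388693169 -25910184654/5388693169 826225752652/5388693169]

step 0: x̄ = F·x = [10, -6, 8]
step 0: P̄ = F·P·Fᵀ + Q = [38 -17 21; -17 35 -3; 21 -3 41]
step 0: y = z − H·x̄ = [-34]
step 0: S = H·P̄·Hᵀ + R = [560]
step 0: K = P̄·Hᵀ·S⁻¹ = [11/56; -25/112; 71/560]
step 0: x' = x̄ + K·y = [93/28, 89/56, 1033/280]
step 0: P' = (I − K·H)·P̄ = [459/28 423/56 395/56; 423/56 795/112 1439/112; 395/56 1439/112 17919/560]
step 1: x̄ = F·x = [-5301/280, 296/35, -1327/140]
step 1: P̄ = F·P·Fᵀ + Q = [260391/560 -9253/35 66797/280; -9253/35 6194/35 -6212/35; 66797/280 -6212/35 30799/140]
step 1: y = z − H·x̄ = [15339/280]
step 1: S = H·P̄·Hᵀ + R = [3029591/560]
step 1: K = P̄·Hᵀ·S⁻¹ = [838129/3029591; -544752/3029591; 554966/3029591]
step 1: x' = x̄ + K·y = [-11442147/3029591, -4220998/3029591, 1686032/3029591]
step 1: P' = (I − K·H)·P̄ = [154317874/3029591 14370644/3029591 -107853426/3029591; 14370644/3029591 6231866/3029591 2145946/3029591; -107853426/3029591 2145946/3029591 116511128/3029591]
step 2: x̄ = F·x = [35175375/3029591, -10976962/3029591, -9279094/3029591]
step 2: P̄ = F·P·Fᵀ + Q = [664733371/3029591 -72514994/3029591 -318811918/3029591; -72514994/3029591 197591962/3029591 -348005354/3029591; -318811918/3029591 -348005354/3029591 1048015524/3029591]
step 2: y = z − H·x̄ = [-49738394/3029591]
step 2: S = H·P̄·Hᵀ + R = [5388693169/3029591]
step 2: K = P̄·Hᵀ·S⁻¹ = [563466435/5388693169; -1013296234/5388693169; 1773219668/5388693169]
step 2: x' = x̄ + K·y = [53315245335/5388693169, -2888757202/5388693169, -45616483858/5388693169]
step 2: P' = (I − K·H)·P̄ = [1077554611214/5388693169 59479105844/5388693169 -896863427942/5388693169; 59479105844/5388693169 12540702042/5388693169 -25910184654/5388693169; -896863427942/5388693169 -25910184654/5388693169 826225752652/5388693169]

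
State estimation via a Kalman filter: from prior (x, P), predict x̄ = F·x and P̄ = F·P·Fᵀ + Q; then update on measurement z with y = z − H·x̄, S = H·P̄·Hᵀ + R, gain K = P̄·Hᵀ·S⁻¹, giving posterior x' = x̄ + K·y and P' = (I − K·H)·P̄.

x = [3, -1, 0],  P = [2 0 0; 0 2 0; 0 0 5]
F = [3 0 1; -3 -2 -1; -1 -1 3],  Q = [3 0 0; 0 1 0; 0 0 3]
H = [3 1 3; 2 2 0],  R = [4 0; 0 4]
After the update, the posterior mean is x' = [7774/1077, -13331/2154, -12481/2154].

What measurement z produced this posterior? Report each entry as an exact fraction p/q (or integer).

x̄ = F·x = [9, -7, -2]
P̄ = F·P·Fᵀ + Q = [26 -23 9; -23 32 -5; 9 -5 52]
S = H·P̄·Hᵀ + R = [732 60; 60 52]
K = P̄·Hᵀ·S⁻¹ = [122/1077 -11/718; -473/4308 679/1436; 1097/4308 -201/1436]
x' − x̄ = [-1919/1077, 1747/2154, -8173/2154] = K·y
y = (KᵀK)⁻¹·Kᵀ·(x' − x̄) = [-16, -2]
z = y + H·x̄ = [-16, -2] + [14, 4] = [-2, 2]

z = [-2, 2]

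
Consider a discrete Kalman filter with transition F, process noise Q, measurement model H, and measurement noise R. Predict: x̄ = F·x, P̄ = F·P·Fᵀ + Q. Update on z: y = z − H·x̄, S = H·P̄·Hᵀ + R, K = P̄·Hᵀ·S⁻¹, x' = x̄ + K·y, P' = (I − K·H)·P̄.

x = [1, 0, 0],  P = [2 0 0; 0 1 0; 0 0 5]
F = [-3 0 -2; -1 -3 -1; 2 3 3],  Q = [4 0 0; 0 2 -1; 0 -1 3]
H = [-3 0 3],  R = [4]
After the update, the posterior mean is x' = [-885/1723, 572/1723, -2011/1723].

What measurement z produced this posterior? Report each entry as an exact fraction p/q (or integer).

z = [-2]

x̄ = F·x = [-3, -1, 2]
P̄ = F·P·Fᵀ + Q = [42 16 -42; 16 18 -29; -42 -29 65]
S = H·P̄·Hᵀ + R = [1723]
K = P̄·Hᵀ·S⁻¹ = [-252/1723; -135/1723; 321/1723]
x' − x̄ = [4284/1723, 2295/1723, -5457/1723] = K·y
y = (KᵀK)⁻¹·Kᵀ·(x' − x̄) = [-17]
z = y + H·x̄ = [-17] + [15] = [-2]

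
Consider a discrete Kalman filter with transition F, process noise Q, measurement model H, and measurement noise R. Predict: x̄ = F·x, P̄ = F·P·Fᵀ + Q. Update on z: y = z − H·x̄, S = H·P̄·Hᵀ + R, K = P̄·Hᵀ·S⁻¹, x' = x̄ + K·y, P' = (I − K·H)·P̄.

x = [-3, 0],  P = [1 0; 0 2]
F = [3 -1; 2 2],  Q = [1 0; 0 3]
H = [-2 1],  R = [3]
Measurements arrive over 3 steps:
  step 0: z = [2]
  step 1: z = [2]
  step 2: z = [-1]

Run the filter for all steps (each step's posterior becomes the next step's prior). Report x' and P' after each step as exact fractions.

step 0: x' = [-151/29, -229/29], P' = [106/29 179/29; 179/29 749/58]
step 1: x' = [-188/25, -203/15], P' = [2439/250 489/25; 489/25 421/10]
step 2: x' = [-251644/40083, -1112677/80166], P' = [140359/13361 285497/13361; 285497/13361 1240145/26722]

step 0: x̄ = F·x = [-9, -6]
step 0: P̄ = F·P·Fᵀ + Q = [12 2; 2 15]
step 0: y = z − H·x̄ = [-10]
step 0: S = H·P̄·Hᵀ + R = [58]
step 0: K = P̄·Hᵀ·S⁻¹ = [-11/29; 11/58]
step 0: x' = x̄ + K·y = [-151/29, -229/29]
step 0: P' = (I − K·H)·P̄ = [106/29 179/29; 179/29 749/58]
step 1: x̄ = F·x = [-224/29, -760/29]
step 1: P̄ = F·P·Fᵀ + Q = [567/58 603/29; 603/29 3441/29]
step 1: y = z − H·x̄ = [370/29]
step 1: S = H·P̄·Hᵀ + R = [2250/29]
step 1: K = P̄·Hᵀ·S⁻¹ = [2/125; 149/150]
step 1: x' = x̄ + K·y = [-188/25, -203/15]
step 1: P' = (I − K·H)·P̄ = [2439/250 489/25; 489/25 421/10]
step 2: x̄ = F·x = [-677/75, -3158/75]
step 2: P̄ = F·P·Fᵀ + Q = [1693/125 6572/125; 6572/125 45863/125]
step 2: y = z − H·x̄ = [1729/75]
step 2: S = H·P̄·Hᵀ + R = [26722/125]
step 2: K = P̄·Hᵀ·S⁻¹ = [1593/13361; 32719/26722]
step 2: x' = x̄ + K·y = [-251644/40083, -1112677/80166]
step 2: P' = (I − K·H)·P̄ = [140359/13361 285497/13361; 285497/13361 1240145/26722]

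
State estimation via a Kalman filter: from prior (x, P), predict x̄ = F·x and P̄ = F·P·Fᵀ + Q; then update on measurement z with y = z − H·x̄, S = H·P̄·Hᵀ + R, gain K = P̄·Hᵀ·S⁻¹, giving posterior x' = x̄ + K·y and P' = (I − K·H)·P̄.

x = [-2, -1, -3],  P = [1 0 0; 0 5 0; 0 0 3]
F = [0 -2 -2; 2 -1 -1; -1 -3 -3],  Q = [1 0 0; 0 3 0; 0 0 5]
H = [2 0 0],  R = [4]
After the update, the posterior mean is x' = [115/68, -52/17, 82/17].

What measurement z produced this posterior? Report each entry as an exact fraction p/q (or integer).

x̄ = F·x = [8, 0, 14]
P̄ = F·P·Fᵀ + Q = [33 16 48; 16 15 22; 48 22 78]
S = H·P̄·Hᵀ + R = [136]
K = P̄·Hᵀ·S⁻¹ = [33/68; 4/17; 12/17]
x' − x̄ = [-429/68, -52/17, -156/17] = K·y
y = (KᵀK)⁻¹·Kᵀ·(x' − x̄) = [-13]
z = y + H·x̄ = [-13] + [16] = [3]

z = [3]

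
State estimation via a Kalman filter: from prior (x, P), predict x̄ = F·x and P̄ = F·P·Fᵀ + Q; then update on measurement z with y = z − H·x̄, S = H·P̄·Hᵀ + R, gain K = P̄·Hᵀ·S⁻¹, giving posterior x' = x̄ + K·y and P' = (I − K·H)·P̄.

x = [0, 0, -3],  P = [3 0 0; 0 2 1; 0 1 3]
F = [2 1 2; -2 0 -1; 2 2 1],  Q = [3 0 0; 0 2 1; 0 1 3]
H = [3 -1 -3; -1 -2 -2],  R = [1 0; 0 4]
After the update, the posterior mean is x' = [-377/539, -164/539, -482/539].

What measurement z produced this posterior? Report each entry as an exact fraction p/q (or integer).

x̄ = F·x = [-6, 3, -3]
P̄ = F·P·Fᵀ + Q = [33 -19 27; -19 17 -16; 27 -16 30]
S = H·P̄·Hᵀ + R = [117 1; 1 129]
K = P̄·Hᵀ·S⁻¹ = [2411/7546 -2885/7546; -3371/15092 2015/15092; 479/7546 -3221/7546]
x' − x̄ = [2857/539, -1781/539, 1135/539] = K·y
y = (KᵀK)⁻¹·Kᵀ·(x' − x̄) = [13, -3]
z = y + H·x̄ = [13, -3] + [-12, 6] = [1, 3]

z = [1, 3]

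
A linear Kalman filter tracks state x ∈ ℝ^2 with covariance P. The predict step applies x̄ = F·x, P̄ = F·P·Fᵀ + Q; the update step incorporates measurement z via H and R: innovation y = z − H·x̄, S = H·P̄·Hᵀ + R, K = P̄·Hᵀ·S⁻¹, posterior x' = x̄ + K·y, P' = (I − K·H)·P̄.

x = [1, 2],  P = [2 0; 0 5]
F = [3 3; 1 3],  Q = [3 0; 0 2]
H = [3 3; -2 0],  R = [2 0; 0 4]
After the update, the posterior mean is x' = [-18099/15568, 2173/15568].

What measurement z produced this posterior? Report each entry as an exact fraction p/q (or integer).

x̄ = F·x = [9, 7]
P̄ = F·P·Fᵀ + Q = [66 51; 51 49]
S = H·P̄·Hᵀ + R = [1955 -702; -702 268]
K = P̄·Hᵀ·S⁻¹ = [351/7784 -5829/15568; 2199/7784 5595/15568]
x' − x̄ = [-158211/15568, -106803/15568] = K·y
y = (KᵀK)⁻¹·Kᵀ·(x' − x̄) = [-51, 21]
z = y + H·x̄ = [-51, 21] + [48, -18] = [-3, 3]

z = [-3, 3]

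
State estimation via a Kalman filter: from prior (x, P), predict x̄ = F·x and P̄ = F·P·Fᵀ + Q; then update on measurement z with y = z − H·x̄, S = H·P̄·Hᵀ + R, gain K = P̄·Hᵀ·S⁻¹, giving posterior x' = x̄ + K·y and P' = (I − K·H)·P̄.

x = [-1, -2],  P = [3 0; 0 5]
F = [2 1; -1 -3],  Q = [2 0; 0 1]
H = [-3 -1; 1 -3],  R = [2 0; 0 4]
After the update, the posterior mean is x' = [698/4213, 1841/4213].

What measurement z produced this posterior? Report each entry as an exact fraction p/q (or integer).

z = [-1, -1]

x̄ = F·x = [-4, 7]
P̄ = F·P·Fᵀ + Q = [19 -21; -21 49]
S = H·P̄·Hᵀ + R = [96 -78; -78 590]
K = P̄·Hᵀ·S⁻¹ = [-1237/4213 422/4213; -1211/12639 -1253/4213]
x' − x̄ = [17550/4213, -27650/4213] = K·y
y = (KᵀK)⁻¹·Kᵀ·(x' − x̄) = [-6, 24]
z = y + H·x̄ = [-6, 24] + [5, -25] = [-1, -1]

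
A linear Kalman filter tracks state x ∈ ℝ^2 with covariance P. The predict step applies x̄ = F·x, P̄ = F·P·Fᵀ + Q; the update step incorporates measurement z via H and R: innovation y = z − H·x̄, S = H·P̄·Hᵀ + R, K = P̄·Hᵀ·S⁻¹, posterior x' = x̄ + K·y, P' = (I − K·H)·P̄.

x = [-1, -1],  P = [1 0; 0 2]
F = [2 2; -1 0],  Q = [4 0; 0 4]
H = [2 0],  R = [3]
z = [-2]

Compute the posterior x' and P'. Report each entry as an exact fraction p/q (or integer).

x̄ = F·x = [-4, 1]
P̄ = F·P·Fᵀ + Q = [16 -2; -2 5]
y = z − H·x̄ = [6]
S = H·P̄·Hᵀ + R = [67]
K = P̄·Hᵀ·S⁻¹ = [32/67; -4/67]
x' = x̄ + K·y = [-76/67, 43/67]
P' = (I − K·H)·P̄ = [48/67 -6/67; -6/67 319/67]

x' = [-76/67, 43/67]
P' = [48/67 -6/67; -6/67 319/67]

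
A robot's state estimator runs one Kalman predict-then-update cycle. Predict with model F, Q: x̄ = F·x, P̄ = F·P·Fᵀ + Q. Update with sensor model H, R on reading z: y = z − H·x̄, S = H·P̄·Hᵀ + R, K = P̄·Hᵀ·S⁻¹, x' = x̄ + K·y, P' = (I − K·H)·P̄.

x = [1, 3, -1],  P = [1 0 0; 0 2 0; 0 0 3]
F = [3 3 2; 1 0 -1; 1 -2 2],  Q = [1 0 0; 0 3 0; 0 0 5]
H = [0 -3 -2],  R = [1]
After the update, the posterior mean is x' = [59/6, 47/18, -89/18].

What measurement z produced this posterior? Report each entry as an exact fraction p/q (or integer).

z = [2]

x̄ = F·x = [10, 2, -7]
P̄ = F·P·Fᵀ + Q = [40 -3 3; -3 7 -5; 3 -5 26]
S = H·P̄·Hᵀ + R = [108]
K = P̄·Hᵀ·S⁻¹ = [1/36; -11/108; -37/108]
x' − x̄ = [-1/6, 11/18, 37/18] = K·y
y = (KᵀK)⁻¹·Kᵀ·(x' − x̄) = [-6]
z = y + H·x̄ = [-6] + [8] = [2]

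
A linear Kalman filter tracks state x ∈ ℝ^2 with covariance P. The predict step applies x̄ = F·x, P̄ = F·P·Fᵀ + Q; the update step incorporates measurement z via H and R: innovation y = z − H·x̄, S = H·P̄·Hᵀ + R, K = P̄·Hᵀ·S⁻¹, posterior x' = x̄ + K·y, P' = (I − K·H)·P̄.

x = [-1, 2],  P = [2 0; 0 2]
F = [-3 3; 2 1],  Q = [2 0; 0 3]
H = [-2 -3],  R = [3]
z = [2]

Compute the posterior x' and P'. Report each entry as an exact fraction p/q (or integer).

x' = [16/5, -27/10]
P' = [1059/50 -1383/100; -1383/100 1871/200]

x̄ = F·x = [9, 0]
P̄ = F·P·Fᵀ + Q = [38 -6; -6 13]
y = z − H·x̄ = [20]
S = H·P̄·Hᵀ + R = [200]
K = P̄·Hᵀ·S⁻¹ = [-29/100; -27/200]
x' = x̄ + K·y = [16/5, -27/10]
P' = (I − K·H)·P̄ = [1059/50 -1383/100; -1383/100 1871/200]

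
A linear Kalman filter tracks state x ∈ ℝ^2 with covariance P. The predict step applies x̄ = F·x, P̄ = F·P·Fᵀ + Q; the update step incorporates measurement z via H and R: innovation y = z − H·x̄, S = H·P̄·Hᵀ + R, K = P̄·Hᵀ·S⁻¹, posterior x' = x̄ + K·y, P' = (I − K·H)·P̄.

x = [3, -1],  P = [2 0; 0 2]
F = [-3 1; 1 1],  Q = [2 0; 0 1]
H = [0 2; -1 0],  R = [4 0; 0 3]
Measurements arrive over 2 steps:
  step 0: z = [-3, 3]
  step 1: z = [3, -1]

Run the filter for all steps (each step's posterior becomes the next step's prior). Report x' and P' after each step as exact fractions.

step 0: x' = [-243/67, -283/268], P' = [174/67 -6/67; -6/67 109/134]
step 1: x' = [3623/3254, 1195/3254], P' = [4180/1627 -911/4881; -911/4881 10660/14643]

step 0: x̄ = F·x = [-10, 2]
step 0: P̄ = F·P·Fᵀ + Q = [22 -4; -4 5]
step 0: y = z − H·x̄ = [-7, -7]
step 0: S = H·P̄·Hᵀ + R = [24 8; 8 25]
step 0: K = P̄·Hᵀ·S⁻¹ = [-3/67 -58/67; 109/268 2/67]
step 0: x' = x̄ + K·y = [-243/67, -283/268]
step 0: P' = (I − K·H)·P̄ = [174/67 -6/67; -6/67 109/134]
step 1: x̄ = F·x = [2633/268, -1255/268]
step 1: P̄ = F·P·Fᵀ + Q = [3581/134 -911/134; -911/134 567/134]
step 1: y = z − H·x̄ = [1657/134, 2365/268]
step 1: S = H·P̄·Hᵀ + R = [1402/67 911/67; 911/67 3983/134]
step 1: K = P̄·Hᵀ·S⁻¹ = [-911/9762 -4180/4881; 5330/14643 911/14643]
step 1: x' = x̄ + K·y = [3623/3254, 1195/3254]
step 1: P' = (I − K·H)·P̄ = [4180/1627 -911/4881; -911/4881 10660/14643]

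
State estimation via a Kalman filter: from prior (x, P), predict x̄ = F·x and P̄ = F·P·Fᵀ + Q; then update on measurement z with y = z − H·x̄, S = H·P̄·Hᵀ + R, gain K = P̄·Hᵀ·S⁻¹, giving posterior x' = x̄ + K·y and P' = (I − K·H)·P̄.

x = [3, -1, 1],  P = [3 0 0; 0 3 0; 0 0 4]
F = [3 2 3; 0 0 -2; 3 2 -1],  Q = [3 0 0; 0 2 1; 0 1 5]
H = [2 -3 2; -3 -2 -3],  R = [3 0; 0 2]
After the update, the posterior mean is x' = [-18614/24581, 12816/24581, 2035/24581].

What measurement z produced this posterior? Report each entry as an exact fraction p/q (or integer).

z = [-3, 1]

x̄ = F·x = [10, -2, 6]
P̄ = F·P·Fᵀ + Q = [78 -24 27; -24 18 9; 27 9 48]
S = H·P̄·Hᵀ + R = [1065 -1047; -1047 1514]
K = P̄·Hᵀ·S⁻¹ = [7019/24581 519/24581; -39251/172067 -26121/172067; -22733/172067 -43338/172067]
x' − x̄ = [-264424/24581, 61978/24581, -145451/24581] = K·y
y = (KᵀK)⁻¹·Kᵀ·(x' − x̄) = [-41, 45]
z = y + H·x̄ = [-41, 45] + [38, -44] = [-3, 1]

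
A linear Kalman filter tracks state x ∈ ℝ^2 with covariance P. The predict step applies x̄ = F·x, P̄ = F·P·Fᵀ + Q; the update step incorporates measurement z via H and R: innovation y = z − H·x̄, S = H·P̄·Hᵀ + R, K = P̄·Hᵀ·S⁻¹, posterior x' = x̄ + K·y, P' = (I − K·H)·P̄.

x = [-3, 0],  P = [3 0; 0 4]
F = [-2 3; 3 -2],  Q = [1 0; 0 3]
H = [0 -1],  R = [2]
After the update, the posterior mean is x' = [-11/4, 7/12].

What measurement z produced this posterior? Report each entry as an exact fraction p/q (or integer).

z = [-1]

x̄ = F·x = [6, -9]
P̄ = F·P·Fᵀ + Q = [49 -42; -42 46]
S = H·P̄·Hᵀ + R = [48]
K = P̄·Hᵀ·S⁻¹ = [7/8; -23/24]
x' − x̄ = [-35/4, 115/12] = K·y
y = (KᵀK)⁻¹·Kᵀ·(x' − x̄) = [-10]
z = y + H·x̄ = [-10] + [9] = [-1]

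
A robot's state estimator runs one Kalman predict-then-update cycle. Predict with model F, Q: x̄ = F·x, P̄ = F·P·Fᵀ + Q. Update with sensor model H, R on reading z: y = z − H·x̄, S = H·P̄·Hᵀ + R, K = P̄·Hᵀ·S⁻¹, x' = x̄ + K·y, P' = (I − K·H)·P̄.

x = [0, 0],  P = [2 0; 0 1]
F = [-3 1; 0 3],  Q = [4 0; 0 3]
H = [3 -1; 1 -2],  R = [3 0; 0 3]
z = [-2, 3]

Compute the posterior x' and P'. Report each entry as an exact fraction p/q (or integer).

x̄ = F·x = [0, 0]
P̄ = F·P·Fᵀ + Q = [23 3; 3 12]
y = z − H·x̄ = [-2, 3]
S = H·P̄·Hᵀ + R = [204 72; 72 62]
K = P̄·Hᵀ·S⁻¹ = [239/622 -107/622; 221/1244 -339/622]
x' = x̄ + K·y = [-799/622, -619/311]
P' = (I − K·H)·P̄ = [351/622 168/311; 168/311 1353/1244]

x' = [-799/622, -619/311]
P' = [351/622 168/311; 168/311 1353/1244]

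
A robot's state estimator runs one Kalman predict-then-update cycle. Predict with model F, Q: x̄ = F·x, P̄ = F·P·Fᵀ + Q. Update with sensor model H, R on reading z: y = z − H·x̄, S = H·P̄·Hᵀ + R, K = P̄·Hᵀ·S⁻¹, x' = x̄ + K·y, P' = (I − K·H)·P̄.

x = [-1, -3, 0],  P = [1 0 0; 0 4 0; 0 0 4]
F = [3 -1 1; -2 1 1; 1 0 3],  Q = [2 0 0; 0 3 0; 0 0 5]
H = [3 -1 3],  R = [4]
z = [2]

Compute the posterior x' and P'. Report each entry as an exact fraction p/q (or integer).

x̄ = F·x = [0, -1, -1]
P̄ = F·P·Fᵀ + Q = [19 -6 15; -6 15 10; 15 10 42]
y = z − H·x̄ = [4]
S = H·P̄·Hᵀ + R = [814]
K = P̄·Hᵀ·S⁻¹ = [54/407; -3/814; 161/814]
x' = x̄ + K·y = [216/407, -413/407, -85/407]
P' = (I − K·H)·P̄ = [1901/407 -2280/407 -2589/407; -2280/407 12201/814 8623/814; -2589/407 8623/814 8267/814]

x' = [216/407, -413/407, -85/407]
P' = [1901/407 -2280/407 -2589/407; -2280/407 12201/814 8623/814; -2589/407 8623/814 8267/814]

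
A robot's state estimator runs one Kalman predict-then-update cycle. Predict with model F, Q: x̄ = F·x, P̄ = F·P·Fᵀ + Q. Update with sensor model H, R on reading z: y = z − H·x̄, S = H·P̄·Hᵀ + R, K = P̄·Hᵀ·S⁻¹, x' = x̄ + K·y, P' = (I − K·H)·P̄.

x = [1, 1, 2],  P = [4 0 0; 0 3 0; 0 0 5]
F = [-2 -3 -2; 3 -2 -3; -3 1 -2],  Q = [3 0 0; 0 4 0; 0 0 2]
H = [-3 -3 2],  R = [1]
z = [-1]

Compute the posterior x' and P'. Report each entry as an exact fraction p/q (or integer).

x̄ = F·x = [-9, -5, -6]
P̄ = F·P·Fᵀ + Q = [66 24 35; 24 97 -12; 35 -12 61]
y = z − H·x̄ = [-31]
S = H·P̄·Hᵀ + R = [1868]
K = P̄·Hᵀ·S⁻¹ = [-50/467; -387/1868; 53/1868]
x' = x̄ + K·y = [-2653/467, 2657/1868, -12851/1868]
P' = (I − K·H)·P̄ = [20822/467 -8142/467 18995/467; -8142/467 31427/1868 -1905/1868; 18995/467 -1905/1868 111139/1868]

x' = [-2653/467, 2657/1868, -12851/1868]
P' = [20822/467 -8142/467 18995/467; -8142/467 31427/1868 -1905/1868; 18995/467 -1905/1868 111139/1868]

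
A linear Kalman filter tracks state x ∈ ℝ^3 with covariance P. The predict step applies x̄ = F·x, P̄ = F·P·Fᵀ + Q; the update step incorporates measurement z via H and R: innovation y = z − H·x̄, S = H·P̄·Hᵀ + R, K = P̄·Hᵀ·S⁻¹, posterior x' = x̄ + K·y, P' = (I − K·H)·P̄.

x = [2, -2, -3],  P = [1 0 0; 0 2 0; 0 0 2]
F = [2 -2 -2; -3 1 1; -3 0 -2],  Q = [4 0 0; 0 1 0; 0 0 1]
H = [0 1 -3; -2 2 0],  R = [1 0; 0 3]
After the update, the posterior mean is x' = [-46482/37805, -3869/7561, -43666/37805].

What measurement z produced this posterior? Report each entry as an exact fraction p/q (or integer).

x̄ = F·x = [14, -11, 0]
P̄ = F·P·Fᵀ + Q = [24 -14 2; -14 14 5; 2 5 18]
S = H·P̄·Hᵀ + R = [147 38; 38 267]
K = P̄·Hᵀ·S⁻¹ = [-2452/37805 -10412/37805; -479/7561 1654/7561; -13311/37805 2744/37805]
x' − x̄ = [-575752/37805, 79302/7561, -43666/37805] = K·y
y = (KᵀK)⁻¹·Kᵀ·(x' − x̄) = [14, 52]
z = y + H·x̄ = [14, 52] + [-11, -50] = [3, 2]

z = [3, 2]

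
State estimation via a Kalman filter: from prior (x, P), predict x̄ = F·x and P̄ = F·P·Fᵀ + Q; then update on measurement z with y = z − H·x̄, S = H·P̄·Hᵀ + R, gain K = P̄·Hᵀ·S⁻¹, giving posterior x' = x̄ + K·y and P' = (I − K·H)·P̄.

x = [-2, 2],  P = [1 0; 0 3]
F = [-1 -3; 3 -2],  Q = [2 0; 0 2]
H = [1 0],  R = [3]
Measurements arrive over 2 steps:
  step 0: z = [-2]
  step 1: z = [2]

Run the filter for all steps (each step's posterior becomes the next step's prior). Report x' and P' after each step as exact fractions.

step 0: x̄ = F·x = [-4, -10]
step 0: P̄ = F·P·Fᵀ + Q = [30 15; 15 23]
step 0: y = z − H·x̄ = [2]
step 0: S = H·P̄·Hᵀ + R = [33]
step 0: K = P̄·Hᵀ·S⁻¹ = [10/11; 5/11]
step 0: x' = x̄ + K·y = [-24/11, -100/11]
step 0: P' = (I − K·H)·P̄ = [30/11 15/11; 15/11 178/11]
step 1: x̄ = F·x = [324/11, 128/11]
step 1: P̄ = F·P·Fᵀ + Q = [1744/11 873/11; 873/11 824/11]
step 1: y = z − H·x̄ = [-302/11]
step 1: S = H·P̄·Hᵀ + R = [1777/11]
step 1: K = P̄·Hᵀ·S⁻¹ = [1744/1777; 873/1777]
step 1: x' = x̄ + K·y = [4460/1777, -3290/1777]
step 1: P' = (I − K·H)·P̄ = [5232/1777 2619/1777; 2619/1777 63829/1777]

step 0: x' = [-24/11, -100/11], P' = [30/11 15/11; 15/11 178/11]
step 1: x' = [4460/1777, -3290/1777], P' = [5232/1777 2619/1777; 2619/1777 63829/1777]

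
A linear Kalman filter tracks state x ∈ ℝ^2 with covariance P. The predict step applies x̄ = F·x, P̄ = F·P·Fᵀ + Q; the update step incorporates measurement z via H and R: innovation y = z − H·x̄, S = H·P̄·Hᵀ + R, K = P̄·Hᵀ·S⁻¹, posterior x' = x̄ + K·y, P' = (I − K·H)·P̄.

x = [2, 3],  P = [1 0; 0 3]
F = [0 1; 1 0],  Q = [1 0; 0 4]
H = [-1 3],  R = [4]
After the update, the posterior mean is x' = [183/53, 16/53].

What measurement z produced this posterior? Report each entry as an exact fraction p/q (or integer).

z = [-3]

x̄ = F·x = [3, 2]
P̄ = F·P·Fᵀ + Q = [4 0; 0 5]
S = H·P̄·Hᵀ + R = [53]
K = P̄·Hᵀ·S⁻¹ = [-4/53; 15/53]
x' − x̄ = [24/53, -90/53] = K·y
y = (KᵀK)⁻¹·Kᵀ·(x' − x̄) = [-6]
z = y + H·x̄ = [-6] + [3] = [-3]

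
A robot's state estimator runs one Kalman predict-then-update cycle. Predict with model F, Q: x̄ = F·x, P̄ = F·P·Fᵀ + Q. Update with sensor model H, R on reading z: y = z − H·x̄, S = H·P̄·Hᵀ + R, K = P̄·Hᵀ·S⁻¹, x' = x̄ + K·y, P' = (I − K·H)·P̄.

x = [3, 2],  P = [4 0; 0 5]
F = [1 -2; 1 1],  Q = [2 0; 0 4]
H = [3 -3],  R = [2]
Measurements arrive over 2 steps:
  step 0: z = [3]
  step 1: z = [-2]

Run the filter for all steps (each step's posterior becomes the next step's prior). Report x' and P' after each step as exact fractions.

step 0: x̄ = F·x = [-1, 5]
step 0: P̄ = F·P·Fᵀ + Q = [26 -6; -6 13]
step 0: y = z − H·x̄ = [21]
step 0: S = H·P̄·Hᵀ + R = [461]
step 0: K = P̄·Hᵀ·S⁻¹ = [96/461; -57/461]
step 0: x' = x̄ + K·y = [1555/461, 1108/461]
step 0: P' = (I − K·H)·P̄ = [2770/461 2706/461; 2706/461 2744/461]
step 1: x̄ = F·x = [-661/461, 2663/461]
step 1: P̄ = F·P·Fᵀ + Q = [3844/461 -5424/461; -5424/461 12770/461]
step 1: y = z − H·x̄ = [9050/461]
step 1: S = H·P̄·Hᵀ + R = [248080/461]
step 1: K = P̄·Hᵀ·S⁻¹ = [993/8860; -27291/124040]
step 1: x' = x̄ + K·y = [679/886, 18077/12404]
step 1: P' = (I − K·H)·P̄ = [3497/2215 6663/4430; 6663/4430 102379/62020]

step 0: x' = [1555/461, 1108/461], P' = [2770/461 2706/461; 2706/461 2744/461]
step 1: x' = [679/886, 18077/12404], P' = [3497/2215 6663/4430; 6663/4430 102379/62020]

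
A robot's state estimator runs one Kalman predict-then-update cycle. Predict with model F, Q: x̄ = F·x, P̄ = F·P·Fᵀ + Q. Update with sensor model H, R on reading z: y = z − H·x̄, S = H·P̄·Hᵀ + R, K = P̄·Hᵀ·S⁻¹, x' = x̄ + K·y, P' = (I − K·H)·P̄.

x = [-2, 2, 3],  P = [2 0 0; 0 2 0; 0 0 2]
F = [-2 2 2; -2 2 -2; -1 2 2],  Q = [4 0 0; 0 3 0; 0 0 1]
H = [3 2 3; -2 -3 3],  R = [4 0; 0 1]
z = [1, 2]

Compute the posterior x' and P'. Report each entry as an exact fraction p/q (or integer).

x' = [48599/69226, -233107/276904, 43449/138452]
P' = [94014/34613 -179617/69226 -26565/34613; -179617/69226 740033/276904 119033/138452; -26565/34613 119033/138452 26769/69226]

x̄ = F·x = [14, 2, 12]
P̄ = F·P·Fᵀ + Q = [28 8 20; 8 27 4; 20 4 19]
y = z − H·x̄ = [-81, 0]
S = H·P̄·Hᵀ + R = [1039 -215; -215 311]
K = P̄·Hᵀ·S⁻¹ = [11365/69226 3405/69226; 9715/276904 -68965/276904; 19975/138452 16035/138452]
x' = x̄ + K·y = [48599/69226, -233107/276904, 43449/138452]
P' = (I − K·H)·P̄ = [94014/34613 -179617/69226 -26565/34613; -179617/69226 740033/276904 119033/138452; -26565/34613 119033/138452 26769/69226]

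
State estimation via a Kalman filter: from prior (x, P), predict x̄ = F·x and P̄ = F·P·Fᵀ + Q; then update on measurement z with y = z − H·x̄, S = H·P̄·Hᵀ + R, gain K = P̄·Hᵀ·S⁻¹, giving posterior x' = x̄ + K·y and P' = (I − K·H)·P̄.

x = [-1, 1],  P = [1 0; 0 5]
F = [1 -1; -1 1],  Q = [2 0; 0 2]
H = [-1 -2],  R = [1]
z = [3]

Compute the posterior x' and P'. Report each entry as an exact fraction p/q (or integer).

x̄ = F·x = [-2, 2]
P̄ = F·P·Fᵀ + Q = [8 -6; -6 8]
y = z − H·x̄ = [5]
S = H·P̄·Hᵀ + R = [17]
K = P̄·Hᵀ·S⁻¹ = [4/17; -10/17]
x' = x̄ + K·y = [-14/17, -16/17]
P' = (I − K·H)·P̄ = [120/17 -62/17; -62/17 36/17]

x' = [-14/17, -16/17]
P' = [120/17 -62/17; -62/17 36/17]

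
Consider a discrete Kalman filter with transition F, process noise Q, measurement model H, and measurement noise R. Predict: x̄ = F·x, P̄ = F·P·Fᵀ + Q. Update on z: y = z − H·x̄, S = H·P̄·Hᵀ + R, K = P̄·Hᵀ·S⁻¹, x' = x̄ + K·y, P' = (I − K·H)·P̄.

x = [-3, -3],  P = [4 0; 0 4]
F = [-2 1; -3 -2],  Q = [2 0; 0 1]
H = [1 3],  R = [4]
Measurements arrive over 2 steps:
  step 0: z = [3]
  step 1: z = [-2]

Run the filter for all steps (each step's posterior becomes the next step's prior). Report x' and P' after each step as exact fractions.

step 0: x̄ = F·x = [3, 15]
step 0: P̄ = F·P·Fᵀ + Q = [22 16; 16 53]
step 0: y = z − H·x̄ = [-45]
step 0: S = H·P̄·Hᵀ + R = [599]
step 0: K = P̄·Hᵀ·S⁻¹ = [70/599; 175/599]
step 0: x' = x̄ + K·y = [-1353/599, 1110/599]
step 0: P' = (I − K·H)·P̄ = [8278/599 -2666/599; -2666/599 1122/599]
step 1: x̄ = F·x = [3816/599, 1839/599]
step 1: P̄ = F·P·Fᵀ + Q = [46096/599 44758/599; 44758/599 47597/599]
step 1: y = z − H·x̄ = [-10531/599]
step 1: S = H·P̄·Hᵀ + R = [745413/599]
step 1: K = P̄·Hᵀ·S⁻¹ = [180370/745413; 187549/745413]
step 1: x' = x̄ + K·y = [1577662/745413, -1008788/745413]
step 1: P' = (I − K·H)·P̄ = [3050452/745413 -776324/745413; -776324/745413 508840/745413]

step 0: x' = [-1353/599, 1110/599], P' = [8278/599 -2666/599; -2666/599 1122/599]
step 1: x' = [1577662/745413, -1008788/745413], P' = [3050452/745413 -776324/745413; -776324/745413 508840/745413]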